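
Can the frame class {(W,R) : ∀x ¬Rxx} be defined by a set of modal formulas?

Any modally definable frame class is closed under surjective bounded morphisms.
The 3-cycle (worlds w0,w1,w2 with w0→w1→w2→w0) is irreflexive, and the map sending every world to a single reflexive point • is a surjective bounded morphism (forth: every edge maps to (•,•); back: every world has a successor). So any modal formula valid on the 3-cycle is also valid on the reflexive point, which is not irreflexive.
So the class is not modally definable.

No — not modally definable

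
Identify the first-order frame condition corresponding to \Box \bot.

This is the Ver axiom.
It corresponds to emptiness of R: \forall x \forall y \neg Rxy.

emptiness of R: \forall x \forall y \neg Rxy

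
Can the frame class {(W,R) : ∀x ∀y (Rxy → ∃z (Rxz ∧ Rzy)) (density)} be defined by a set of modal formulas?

This is a Sahlqvist condition; the C4 axiom □□r → □r defines it.

Yes, by □□r → □r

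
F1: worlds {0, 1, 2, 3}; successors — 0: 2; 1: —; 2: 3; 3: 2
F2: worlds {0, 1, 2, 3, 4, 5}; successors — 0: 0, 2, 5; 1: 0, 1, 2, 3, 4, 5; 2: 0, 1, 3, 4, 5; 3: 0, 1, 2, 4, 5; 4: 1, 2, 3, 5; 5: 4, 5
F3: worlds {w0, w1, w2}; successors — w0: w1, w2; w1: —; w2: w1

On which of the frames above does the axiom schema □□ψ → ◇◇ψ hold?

This is the axiom for a generalized confluence (Geach) condition; its first-order frame correspondent is ∀x ∃w (xR²w ∧ xR²w).
F1: fails — at 1 but no w with 1R²w and 1R²w.
F2: satisfies the condition.
F3: fails — at w1 but no w with w1R²w and w1R²w.

F2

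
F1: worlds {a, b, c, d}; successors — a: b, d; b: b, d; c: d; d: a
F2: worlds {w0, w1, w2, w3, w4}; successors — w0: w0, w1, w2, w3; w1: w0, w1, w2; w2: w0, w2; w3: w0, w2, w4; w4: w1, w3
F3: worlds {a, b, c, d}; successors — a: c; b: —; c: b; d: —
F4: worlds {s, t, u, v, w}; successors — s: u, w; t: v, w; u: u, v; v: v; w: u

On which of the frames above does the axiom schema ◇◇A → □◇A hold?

F3

This is the axiom for a generalized confluence (Geach) condition; its first-order frame correspondent is ∀x ∀y ∀z ((xR²y ∧ xRz) → ∃w (y = w ∧ zRw)).
F1: fails — aR²a, aRb but no w with a=w and bRw.
F2: fails — w0R²w1, w0Rw2 but no w with w1=w and w2Rw.
F3: holds.
F4: fails — sR²v, sRw but no w* with v=w* and wRw*.
Valid on: F3.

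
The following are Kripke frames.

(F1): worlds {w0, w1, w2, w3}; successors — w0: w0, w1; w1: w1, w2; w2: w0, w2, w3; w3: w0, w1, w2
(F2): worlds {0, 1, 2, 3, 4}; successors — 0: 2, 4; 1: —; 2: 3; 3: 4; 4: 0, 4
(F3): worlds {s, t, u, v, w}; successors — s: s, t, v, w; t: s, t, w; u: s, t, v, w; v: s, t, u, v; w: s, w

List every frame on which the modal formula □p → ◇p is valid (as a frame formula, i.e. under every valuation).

The schema corresponds to seriality: ∀x ∃y Rxy.
(F1): ✓.
(F2): fails — world 1 has no successor.
(F3): ✓.
Valid on: (F1), (F3).

(F1), (F3)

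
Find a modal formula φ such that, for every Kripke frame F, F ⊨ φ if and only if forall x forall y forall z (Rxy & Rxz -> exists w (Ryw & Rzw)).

◇□q → □◇q

A defining formula is ◇□q → □◇q (the .2 axiom).
Suppose ◇□q→□◇q is valid. Take Rxy, Rxz and set V(q)={w : Ryw}. Then □q at y so ◇□q at x, so □◇q at x, so ◇q at z, giving w with Rzw and Ryw.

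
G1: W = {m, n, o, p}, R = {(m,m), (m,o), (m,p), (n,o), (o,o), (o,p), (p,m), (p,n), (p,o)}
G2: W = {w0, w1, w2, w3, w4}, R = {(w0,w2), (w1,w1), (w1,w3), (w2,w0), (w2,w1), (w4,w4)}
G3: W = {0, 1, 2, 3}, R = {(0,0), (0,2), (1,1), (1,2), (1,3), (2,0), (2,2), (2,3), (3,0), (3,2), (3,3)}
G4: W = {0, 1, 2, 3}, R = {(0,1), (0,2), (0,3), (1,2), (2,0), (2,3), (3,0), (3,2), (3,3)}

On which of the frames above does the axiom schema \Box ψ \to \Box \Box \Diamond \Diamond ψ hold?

The schema corresponds to a generalized confluence (Geach) condition: \forall x \forall z (x R^2 z \to \exists w (xRw \wedge z R^2 w)).
G1: holds.
G2: fails — w0R²w0 but no w with w0Rw and w0R²w.
G3: holds.
G4: holds.

G1, G3, G4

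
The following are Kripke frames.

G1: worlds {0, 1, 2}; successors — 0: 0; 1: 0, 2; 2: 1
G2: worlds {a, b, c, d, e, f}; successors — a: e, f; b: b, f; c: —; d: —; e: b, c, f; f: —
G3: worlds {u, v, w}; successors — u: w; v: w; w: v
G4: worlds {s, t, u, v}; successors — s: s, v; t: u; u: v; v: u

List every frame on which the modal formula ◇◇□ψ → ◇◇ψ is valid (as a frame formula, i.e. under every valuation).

none

Frame correspondent (Sahlqvist): ∀x ∀y (xR²y → ∃w (yRw ∧ xR²w)) — i.e. a generalized confluence (Geach) condition.
G1: fails — 2R²2 but no w with 2Rw and 2R²w.
G2: fails — aR²c but no w with cRw and aR²w.
G3: fails — uR²v but no t with vRt and uR²t.
G4: fails — tR²v but no w with vRw and tR²w.
Valid on no frame.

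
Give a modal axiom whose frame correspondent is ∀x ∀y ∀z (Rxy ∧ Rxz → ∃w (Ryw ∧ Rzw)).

A defining formula is ◇□ψ → □◇ψ (the .2 axiom).

◇□ψ → □◇ψ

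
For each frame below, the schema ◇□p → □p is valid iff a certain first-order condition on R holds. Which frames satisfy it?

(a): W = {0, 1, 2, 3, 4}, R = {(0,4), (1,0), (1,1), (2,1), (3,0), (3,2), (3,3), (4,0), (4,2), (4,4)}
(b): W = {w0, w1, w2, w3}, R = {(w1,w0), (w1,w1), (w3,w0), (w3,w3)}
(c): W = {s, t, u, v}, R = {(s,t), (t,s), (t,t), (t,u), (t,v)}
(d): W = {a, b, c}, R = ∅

The schema corresponds to the Euclidean property: ∀x ∀y ∀z (Rxy ∧ Rxz → Ryz).
(a): fails — R10 and R10 but not R00.
(b): fails — Rw1w0 and Rw1w1 but not Rw0w1.
(c): fails — Rtv and Rtv but not Rvv.
(d): ✓.
Valid on: (d).

(d)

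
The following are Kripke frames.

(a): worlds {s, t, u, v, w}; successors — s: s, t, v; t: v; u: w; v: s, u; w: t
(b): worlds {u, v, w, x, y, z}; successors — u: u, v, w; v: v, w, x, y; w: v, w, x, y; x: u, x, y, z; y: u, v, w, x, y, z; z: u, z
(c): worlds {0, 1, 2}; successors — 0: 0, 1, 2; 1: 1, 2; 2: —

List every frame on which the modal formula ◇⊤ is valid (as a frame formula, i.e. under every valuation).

(a), (b)

Frame correspondent (Sahlqvist): ∀x ∃y Rxy — i.e. seriality.
(a): ✓.
(b): ✓.
(c): fails — world 2 has no successor.
Valid on: (a), (b).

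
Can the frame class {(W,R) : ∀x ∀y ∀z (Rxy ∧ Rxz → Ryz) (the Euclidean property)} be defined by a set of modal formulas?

Yes: it is the Euclidean property, defined by the 5 schema ◇p → □◇p.

Yes, by ◇p → □◇p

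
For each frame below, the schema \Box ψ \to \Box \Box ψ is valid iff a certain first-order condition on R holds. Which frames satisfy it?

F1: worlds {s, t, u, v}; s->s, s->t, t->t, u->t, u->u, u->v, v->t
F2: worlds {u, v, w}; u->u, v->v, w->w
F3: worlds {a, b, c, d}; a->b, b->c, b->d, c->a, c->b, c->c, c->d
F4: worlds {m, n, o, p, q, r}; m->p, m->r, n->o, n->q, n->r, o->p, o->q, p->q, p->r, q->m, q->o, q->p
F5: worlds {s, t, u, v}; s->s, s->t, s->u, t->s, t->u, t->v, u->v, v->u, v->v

This is the axiom for transitivity; its first-order frame correspondent is \forall x \forall y \forall z (Rxy \wedge Ryz \to Rxz).
F1: holds.
F2: holds.
F3: fails — Rbc and Rcb but not Rbb.
F4: fails — Rop and Rpr but not Ror.
F5: fails — Ruv and Rvu but not Ruu.
Valid on: F1, F2.

F1, F2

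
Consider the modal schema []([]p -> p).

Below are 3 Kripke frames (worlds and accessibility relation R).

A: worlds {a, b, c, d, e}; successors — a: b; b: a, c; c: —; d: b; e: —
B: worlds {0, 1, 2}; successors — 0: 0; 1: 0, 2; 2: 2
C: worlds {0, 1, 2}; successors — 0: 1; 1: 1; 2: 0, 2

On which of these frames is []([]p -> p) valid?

The schema corresponds to shift-reflexivity: forall x forall y (Rxy -> Ryy).
A: fails — Rdb but not Rbb.
B: satisfies the condition.
C: fails — R20 but not R00.
Valid on: B.

B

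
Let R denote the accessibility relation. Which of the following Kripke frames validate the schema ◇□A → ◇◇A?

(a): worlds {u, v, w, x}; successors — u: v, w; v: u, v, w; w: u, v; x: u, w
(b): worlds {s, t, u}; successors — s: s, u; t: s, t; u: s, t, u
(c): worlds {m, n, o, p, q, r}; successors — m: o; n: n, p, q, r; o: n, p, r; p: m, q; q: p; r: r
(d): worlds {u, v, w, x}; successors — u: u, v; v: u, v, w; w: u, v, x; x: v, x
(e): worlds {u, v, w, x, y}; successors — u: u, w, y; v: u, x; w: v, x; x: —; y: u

The schema corresponds to a generalized confluence (Geach) condition: ∀x ∀y (xRy → ∃w (yRw ∧ xR²w)).
(a): ✓.
(b): ✓.
(c): ✓.
(d): ✓.
(e): fails — vRx but no t with xRt and vR²t.

(a), (b), (c), (d)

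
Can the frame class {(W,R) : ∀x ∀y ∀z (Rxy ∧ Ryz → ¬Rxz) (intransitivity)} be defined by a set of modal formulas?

Modal frame validity is preserved under surjective bounded morphisms.
The 3-cycle (worlds 0,1,2 with 0→1→2→0) is intransitive. Mapping every world to a single reflexive point • is a surjective bounded morphism; the reflexive point is not intransitive (R••∧R•• but R••).
Hence intransitivity is not modally definable.

Not modally definable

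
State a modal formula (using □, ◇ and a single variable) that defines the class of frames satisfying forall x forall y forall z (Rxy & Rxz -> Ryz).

A defining formula is ◇s → □◇s (the 5 axiom).

◇s → □◇s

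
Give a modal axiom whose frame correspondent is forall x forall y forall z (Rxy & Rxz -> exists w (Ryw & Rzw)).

◇□r → □◇r

A defining formula is ◇□r → □◇r (the .2 axiom).
Suppose ◇□r→□◇r is valid. Take Rxy, Rxz and set V(r)={w : Ryw}. Then □r at y so ◇□r at x, so □◇r at x, so ◇r at z, giving w with Rzw and Ryw.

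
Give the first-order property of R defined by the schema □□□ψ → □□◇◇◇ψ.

∀x ∀z (xR²z → ∃w (xR³w ∧ zR³w))

This is a Sahlqvist (Geach-type) schema ◇^0□^3ψ → □^2◇^3ψ.
Minimal-valuation argument: fix x; take any y with xR^0y and any z with xR^2z. Set V(ψ) to the set of worlds R-reachable from y in exactly 3 steps. Then □^3ψ holds at y, so the antecedent holds at x; validity forces ◇^3ψ at z, giving a w with zR^3w and yR^3w.
First-order correspondent: ∀x ∀z (xR²z → ∃w (xR³w ∧ zR³w)).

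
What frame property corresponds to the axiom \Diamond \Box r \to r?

Symmetry

Equivalently (dual form): r → □◇r.
Suppose r→□◇r is valid. Take Rxy and set V(r)={x}. Then r at x, so □◇r at x, so ◇r at y, so some z with Ryz has r; z=x, i.e. Ryx.
Conversely, any frame satisfying \forall x \forall y (Rxy \to Ryx) validates the schema.
So the correspondent is symmetry.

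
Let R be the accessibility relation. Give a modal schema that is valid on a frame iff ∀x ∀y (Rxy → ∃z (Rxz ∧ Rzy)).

This is density; the standard corresponding axiom is C4: □□r → □r.
Suppose □□r→□r is valid. Take Rxy and set V(r)={w : xR²w}. Then □□r at x, so □r at x, so r at y, i.e. ∃z(Rxz∧Rzy).

□□r → □r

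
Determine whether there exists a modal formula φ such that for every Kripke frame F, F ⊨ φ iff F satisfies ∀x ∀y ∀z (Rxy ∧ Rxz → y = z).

The condition is partial functionality. A defining modal formula is ◇p → □p.

Yes, by ◇p → □p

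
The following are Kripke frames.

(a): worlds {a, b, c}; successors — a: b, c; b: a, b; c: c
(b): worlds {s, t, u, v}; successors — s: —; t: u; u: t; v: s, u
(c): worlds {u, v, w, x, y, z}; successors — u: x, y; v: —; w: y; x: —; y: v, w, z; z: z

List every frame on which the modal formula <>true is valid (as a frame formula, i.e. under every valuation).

(a)

Frame correspondent (Sahlqvist): forall x exists y Rxy — i.e. seriality.
(a): ✓.
(b): fails — world s has no successor.
(c): fails — world v has no successor.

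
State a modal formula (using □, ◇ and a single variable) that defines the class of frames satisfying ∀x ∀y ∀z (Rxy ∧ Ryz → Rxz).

□p → □□p

A defining formula is □p → □□p (the 4 axiom).
Suppose □p→□□p is valid. Take Rxy, Ryz and set V(p)={w : Rxw}. Then □p at x, so □□p at x, so □p at y, so p at z, i.e. Rxz.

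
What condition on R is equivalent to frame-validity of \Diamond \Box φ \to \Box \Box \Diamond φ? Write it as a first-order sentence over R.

\forall x \forall y \forall z ((xRy \wedge x R^2 z) \to \exists w (yRw \wedge zRw))

This is a Sahlqvist (Geach-type) schema ◇^1□^1φ → □^2◇^1φ.
First-order correspondent: \forall x \forall y \forall z ((xRy \wedge x R^2 z) \to \exists w (yRw \wedge zRw)).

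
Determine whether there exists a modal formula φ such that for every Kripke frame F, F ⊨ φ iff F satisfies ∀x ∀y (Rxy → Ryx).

Yes: it is symmetry, defined by the B schema r → □◇r.

Definable; r → □◇r defines it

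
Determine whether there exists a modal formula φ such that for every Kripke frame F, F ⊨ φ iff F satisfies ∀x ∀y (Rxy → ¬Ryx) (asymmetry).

Any modally definable frame class is closed under surjective bounded morphisms.
The 5-cycle (worlds w0,w1,w2,w3,w4 with w0→w1→w2→w3→w4→w0) is asymmetric. Mapping every world to a single reflexive point • is a surjective bounded morphism, and the reflexive point is not asymmetric (R•• but asymmetry requires ¬R••).
So no modal formula (or set of formulas) defines exactly the asymmetric frames.

Not definable by any modal formula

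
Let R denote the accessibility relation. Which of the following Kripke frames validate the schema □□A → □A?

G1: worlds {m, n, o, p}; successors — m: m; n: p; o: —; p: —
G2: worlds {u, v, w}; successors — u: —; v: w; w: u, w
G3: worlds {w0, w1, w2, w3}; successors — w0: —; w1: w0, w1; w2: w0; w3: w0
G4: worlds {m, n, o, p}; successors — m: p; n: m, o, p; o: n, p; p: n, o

Frame correspondent (Sahlqvist): ∀x ∀y (Rxy → ∃z (Rxz ∧ Rzy)) — i.e. density.
G1: fails — Rnp but no z with Rnz and Rzp.
G2: ✓.
G3: fails — Rw2w0 but no z with Rw2z and Rzw0.
G4: fails — Rnm but no z with Rnz and Rzm.

G2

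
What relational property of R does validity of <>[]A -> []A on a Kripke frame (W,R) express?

The Euclidean property

Replacing A by ¬A and contraposing gives the equivalent schema ◇A → □◇A.
Suppose ◇A→□◇A is valid. Take Rxy, Rxz and set V(A)={y}. Then ◇A at x, so □◇A at x, so ◇A at z, so some w with Rzw has A; w=y, i.e. Rzy. By symmetry of the argument, Ryz.
Conversely, on a frame with the Euclidean property the schema holds at every world under every valuation.
So the correspondent is the Euclidean property.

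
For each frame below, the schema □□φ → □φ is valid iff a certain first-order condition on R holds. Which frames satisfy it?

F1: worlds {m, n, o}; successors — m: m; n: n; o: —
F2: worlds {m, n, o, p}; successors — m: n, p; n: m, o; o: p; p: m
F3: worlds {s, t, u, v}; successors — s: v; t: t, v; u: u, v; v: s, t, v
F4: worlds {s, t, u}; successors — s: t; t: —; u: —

Frame correspondent (Sahlqvist): ∀x ∀y (Rxy → ∃z (Rxz ∧ Rzy)) — i.e. density.
F1: holds.
F2: fails — Rop but no z with Roz and Rzp.
F3: holds.
F4: fails — Rst but no z with Rsz and Rzt.
Valid on: F1, F3.

F1, F3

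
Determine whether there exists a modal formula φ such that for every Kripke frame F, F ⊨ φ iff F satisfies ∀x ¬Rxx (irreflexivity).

Not modally definable

Any modally definable frame class is closed under surjective bounded morphisms.
The 5-cycle (worlds w0,w1,w2,w3,w4 with w0→w1→w2→w3→w4→w0) is irreflexive, and the map sending every world to a single reflexive point • is a surjective bounded morphism (forth: every edge maps to (•,•); back: every world has a successor). So any modal formula valid on the 5-cycle is also valid on the reflexive point, which is not irreflexive.
So no modal formula (or set of formulas) defines exactly the irreflexive frames.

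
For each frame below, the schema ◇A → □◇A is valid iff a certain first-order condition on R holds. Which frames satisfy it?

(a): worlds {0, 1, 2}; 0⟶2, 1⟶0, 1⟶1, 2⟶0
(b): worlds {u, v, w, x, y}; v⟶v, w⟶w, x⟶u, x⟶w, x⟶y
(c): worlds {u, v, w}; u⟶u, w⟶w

(c)

This is the axiom for the Euclidean property; its first-order frame correspondent is ∀x ∀y ∀z (Rxy ∧ Rxz → Ryz).
(a): fails — R02 and R02 but not R22.
(b): fails — Rxw and Rxu but not Rwu.
(c): satisfies the condition.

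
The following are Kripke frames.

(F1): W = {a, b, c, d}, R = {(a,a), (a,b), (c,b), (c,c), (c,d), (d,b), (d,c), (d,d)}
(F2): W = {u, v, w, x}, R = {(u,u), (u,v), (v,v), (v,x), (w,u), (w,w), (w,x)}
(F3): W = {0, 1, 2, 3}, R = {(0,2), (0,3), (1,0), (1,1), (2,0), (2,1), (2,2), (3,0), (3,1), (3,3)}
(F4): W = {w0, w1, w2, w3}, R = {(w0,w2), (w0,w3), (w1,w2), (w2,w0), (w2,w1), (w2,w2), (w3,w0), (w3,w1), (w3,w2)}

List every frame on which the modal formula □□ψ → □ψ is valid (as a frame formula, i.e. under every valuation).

This is the axiom for density; its first-order frame correspondent is ∀x ∀y (Rxy → ∃z (Rxz ∧ Rzy)).
(F1): holds.
(F2): holds.
(F3): holds.
(F4): fails — Rw0w3 but no z with Rw0z and Rzw3.
Valid on: (F1), (F2), (F3).

(F1), (F2), (F3)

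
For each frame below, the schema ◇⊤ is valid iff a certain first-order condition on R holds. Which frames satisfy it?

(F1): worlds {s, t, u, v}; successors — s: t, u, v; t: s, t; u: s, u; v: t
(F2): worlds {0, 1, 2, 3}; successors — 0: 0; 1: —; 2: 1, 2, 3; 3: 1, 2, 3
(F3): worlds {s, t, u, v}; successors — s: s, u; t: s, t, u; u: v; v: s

(F1), (F3)

This is the axiom for seriality; its first-order frame correspondent is ∀x ∃y Rxy.
(F1): ✓.
(F2): fails — world 1 has no successor.
(F3): ✓.
Valid on: (F1), (F3).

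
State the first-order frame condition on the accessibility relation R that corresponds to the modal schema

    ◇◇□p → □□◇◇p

This is a Sahlqvist (Geach-type) schema ◇^2□^1p → □^2◇^2p.
Minimal-valuation argument: fix x; take any y with xR^2y and any z with xR^2z. Set V(p) to the set of worlds R-reachable from y in exactly 1 step. Then □^1p holds at y, so the antecedent holds at x; validity forces ◇^2p at z, giving a w with zR^2w and yR^1w.
First-order correspondent: ∀x ∀y ∀z ((xR²y ∧ xR²z) → ∃w (yRw ∧ zR²w)).

∀x ∀y ∀z ((xR²y ∧ xR²z) → ∃w (yRw ∧ zR²w))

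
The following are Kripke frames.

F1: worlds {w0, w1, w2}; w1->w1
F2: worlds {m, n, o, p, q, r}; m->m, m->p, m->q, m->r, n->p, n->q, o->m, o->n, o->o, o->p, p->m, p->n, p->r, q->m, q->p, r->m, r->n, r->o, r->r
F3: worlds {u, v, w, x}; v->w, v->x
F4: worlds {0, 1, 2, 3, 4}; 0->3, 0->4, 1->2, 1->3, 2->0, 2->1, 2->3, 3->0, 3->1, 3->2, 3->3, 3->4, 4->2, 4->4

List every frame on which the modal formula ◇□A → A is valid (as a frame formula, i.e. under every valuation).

F1

Frame correspondent (Sahlqvist): ∀x ∀y (Rxy → Ryx) — i.e. symmetry.
F1: satisfies the condition.
F2: fails — Rom but not Rmo.
F3: fails — Rvx but not Rxv.
F4: fails — R34 but not R43.
Valid on: F1.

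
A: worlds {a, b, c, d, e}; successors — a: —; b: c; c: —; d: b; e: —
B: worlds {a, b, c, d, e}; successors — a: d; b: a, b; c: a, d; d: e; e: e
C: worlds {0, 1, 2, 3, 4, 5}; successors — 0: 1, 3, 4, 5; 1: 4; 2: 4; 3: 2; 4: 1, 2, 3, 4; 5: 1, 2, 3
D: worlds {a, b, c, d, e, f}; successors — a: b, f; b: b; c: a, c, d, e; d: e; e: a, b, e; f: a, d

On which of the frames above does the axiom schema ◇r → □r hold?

A

This is the axiom for partial functionality; its first-order frame correspondent is ∀x ∀y ∀z (Rxy ∧ Rxz → y = z).
A: satisfies the condition.
B: fails — b sees both a and b.
C: fails — 0 sees both 1 and 3.
D: fails — a sees both b and f.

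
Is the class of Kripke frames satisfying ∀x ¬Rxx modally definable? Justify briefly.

If a class were modally definable it would be closed under surjective bounded morphisms (Goldblatt–Thomason).
The 3-cycle (worlds 0,1,2 with 0→1→2→0) is irreflexive, and the map sending every world to a single reflexive point • is a surjective bounded morphism (forth: every edge maps to (•,•); back: every world has a successor). So any modal formula valid on the 3-cycle is also valid on the reflexive point, which is not irreflexive.
So the class is not modally definable.

No — not modally definable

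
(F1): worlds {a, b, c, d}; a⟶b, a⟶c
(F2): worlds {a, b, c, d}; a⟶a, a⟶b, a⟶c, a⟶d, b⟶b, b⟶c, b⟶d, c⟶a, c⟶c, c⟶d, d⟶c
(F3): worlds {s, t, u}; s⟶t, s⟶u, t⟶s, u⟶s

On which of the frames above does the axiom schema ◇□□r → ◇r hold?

(F2), (F3)

This is the axiom for a generalized confluence (Geach) condition; its first-order frame correspondent is ∀x ∀y (xRy → ∃w (yR²w ∧ xRw)).
(F1): fails — aRb but no w with bR²w and aRw.
(F2): ✓.
(F3): ✓.
Valid on: (F2), (F3).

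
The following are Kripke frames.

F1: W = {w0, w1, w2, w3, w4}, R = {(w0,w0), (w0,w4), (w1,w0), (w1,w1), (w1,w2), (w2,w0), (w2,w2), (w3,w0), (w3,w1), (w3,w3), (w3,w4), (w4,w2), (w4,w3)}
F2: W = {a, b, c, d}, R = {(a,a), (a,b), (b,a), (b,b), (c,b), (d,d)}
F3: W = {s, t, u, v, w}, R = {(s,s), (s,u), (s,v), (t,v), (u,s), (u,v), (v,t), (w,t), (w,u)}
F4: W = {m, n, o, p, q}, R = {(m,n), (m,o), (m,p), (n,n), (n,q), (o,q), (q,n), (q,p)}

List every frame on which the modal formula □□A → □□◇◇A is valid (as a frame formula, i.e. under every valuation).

This is the axiom for a generalized confluence (Geach) condition; its first-order frame correspondent is ∀x ∀z (xR²z → ∃w (xR²w ∧ zR²w)).
F1: satisfies the condition.
F2: satisfies the condition.
F3: satisfies the condition.
F4: fails — nR²p but no w with nR²w and pR²w.

F1, F2, F3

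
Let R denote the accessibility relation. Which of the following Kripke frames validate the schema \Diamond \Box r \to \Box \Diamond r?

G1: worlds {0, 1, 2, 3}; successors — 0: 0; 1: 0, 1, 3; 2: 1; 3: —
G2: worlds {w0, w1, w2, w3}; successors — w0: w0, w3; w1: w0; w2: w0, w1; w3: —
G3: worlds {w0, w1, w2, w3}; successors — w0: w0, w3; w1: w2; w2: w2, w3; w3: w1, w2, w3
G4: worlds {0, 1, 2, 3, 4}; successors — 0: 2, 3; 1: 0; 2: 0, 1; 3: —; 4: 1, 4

Frame correspondent (Sahlqvist): \forall x \forall y \forall z (Rxy \wedge Rxz \to \exists w (Ryw \wedge Rzw)) — i.e. convergence.
G1: fails — R10 and R13 but 0 and 3 have no common successor.
G2: fails — Rw0w0 and Rw0w3 but w0 and w3 have no common successor.
G3: satisfies the condition.
G4: fails — R02 and R03 but 2 and 3 have no common successor.
Valid on: G3.

G3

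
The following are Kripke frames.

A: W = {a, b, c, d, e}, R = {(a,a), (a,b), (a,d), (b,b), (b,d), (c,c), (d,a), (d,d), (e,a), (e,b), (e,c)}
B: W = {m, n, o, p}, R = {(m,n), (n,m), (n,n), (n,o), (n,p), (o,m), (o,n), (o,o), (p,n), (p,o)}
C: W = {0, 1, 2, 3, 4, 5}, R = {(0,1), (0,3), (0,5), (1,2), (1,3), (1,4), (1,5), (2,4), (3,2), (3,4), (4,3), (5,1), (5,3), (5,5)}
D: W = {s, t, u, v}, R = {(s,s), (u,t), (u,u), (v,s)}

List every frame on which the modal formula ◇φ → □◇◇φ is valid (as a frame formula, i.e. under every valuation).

Frame correspondent (Sahlqvist): ∀x ∀y ∀z ((xRy ∧ xRz) → ∃w (y = w ∧ zR²w)) — i.e. a generalized confluence (Geach) condition.
A: fails — eRa, eRc but no w with a=w and cR²w.
B: condition met.
C: fails — 0R1, 0R3 but no w with 1=w and 3R²w.
D: fails — uRt, uRt but no w with t=w and tR²w.

B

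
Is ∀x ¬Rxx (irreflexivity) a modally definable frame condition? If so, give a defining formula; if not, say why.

If a class were modally definable it would be closed under surjective bounded morphisms (Goldblatt–Thomason).
The 4-cycle (worlds s,t,u,v with s→t→u→v→s) is irreflexive, and the map sending every world to a single reflexive point • is a surjective bounded morphism (forth: every edge maps to (•,•); back: every world has a successor). So any modal formula valid on the 4-cycle is also valid on the reflexive point, which is not irreflexive.
Hence irreflexivity is not modally definable.

No — not modally definable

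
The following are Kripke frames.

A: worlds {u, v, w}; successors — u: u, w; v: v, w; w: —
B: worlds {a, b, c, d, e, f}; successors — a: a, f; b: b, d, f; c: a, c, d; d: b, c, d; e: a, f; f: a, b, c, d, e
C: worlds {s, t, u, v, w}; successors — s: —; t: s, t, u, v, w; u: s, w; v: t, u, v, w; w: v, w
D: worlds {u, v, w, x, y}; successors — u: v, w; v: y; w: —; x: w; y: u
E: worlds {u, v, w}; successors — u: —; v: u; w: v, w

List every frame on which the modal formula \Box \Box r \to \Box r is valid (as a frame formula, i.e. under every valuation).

Frame correspondent (Sahlqvist): \forall x \forall y (Rxy \to \exists z (Rxz \wedge Rzy)) — i.e. density.
A: holds.
B: fails — Rfe but no z with Rfz and Rze.
C: fails — Rus but no z with Ruz and Rzs.
D: fails — Ruv but no z with Ruz and Rzv.
E: fails — Rvu but no z with Rvz and Rzu.

A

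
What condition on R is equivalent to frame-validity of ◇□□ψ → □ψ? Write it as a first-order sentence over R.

This is a Sahlqvist (Geach-type) schema ◇^1□^2ψ → □^1◇^0ψ.
First-order correspondent: ∀x ∀y ∀z ((xRy ∧ xRz) → ∃w (yR²w ∧ z = w)).

∀x ∀y ∀z ((xRy ∧ xRz) → ∃w (yR²w ∧ z = w))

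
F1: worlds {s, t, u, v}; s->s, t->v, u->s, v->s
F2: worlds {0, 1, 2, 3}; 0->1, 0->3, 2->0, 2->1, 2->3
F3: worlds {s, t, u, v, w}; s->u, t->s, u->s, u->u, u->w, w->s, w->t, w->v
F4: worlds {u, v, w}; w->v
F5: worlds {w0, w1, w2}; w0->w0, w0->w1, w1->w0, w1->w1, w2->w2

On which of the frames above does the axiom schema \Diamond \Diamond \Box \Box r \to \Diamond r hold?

Frame correspondent (Sahlqvist): \forall x \forall y (x R^2 y \to \exists w (y R^2 w \wedge xRw)) — i.e. a generalized confluence (Geach) condition.
F1: fails — tR²s but no w with sR²w and tRw.
F2: fails — 2R²1 but no w with 1R²w and 2Rw.
F3: fails — uR²v but no w* with vR²w* and uRw*.
F4: satisfies the condition.
F5: satisfies the condition.

F4, F5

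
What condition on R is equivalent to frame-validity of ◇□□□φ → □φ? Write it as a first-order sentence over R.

∀x ∀y ∀z ((xRy ∧ xRz) → ∃w (yR³w ∧ z = w))

This is a Sahlqvist (Geach-type) schema ◇^1□^3φ → □^1◇^0φ.
Minimal-valuation argument: fix x; take any y with xR^1y and any z with xR^1z. Set V(φ) to the set of worlds R-reachable from y in exactly 3 steps. Then □^3φ holds at y, so the antecedent holds at x; validity forces ◇^0φ at z, giving a w with zR^0w and yR^3w.
First-order correspondent: ∀x ∀y ∀z ((xRy ∧ xRz) → ∃w (yR³w ∧ z = w)).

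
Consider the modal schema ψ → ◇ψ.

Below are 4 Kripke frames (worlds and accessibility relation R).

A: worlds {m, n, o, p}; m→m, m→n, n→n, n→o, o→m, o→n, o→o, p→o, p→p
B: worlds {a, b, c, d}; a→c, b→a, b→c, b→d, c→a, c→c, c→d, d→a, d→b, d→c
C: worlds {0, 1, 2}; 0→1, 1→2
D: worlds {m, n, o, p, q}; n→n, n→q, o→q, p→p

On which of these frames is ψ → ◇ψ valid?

Frame correspondent (Sahlqvist): ∀x Rxx — i.e. reflexivity.
A: condition met.
B: fails — world a does not see itself.
C: fails — world 0 does not see itself.
D: fails — world m does not see itself.

A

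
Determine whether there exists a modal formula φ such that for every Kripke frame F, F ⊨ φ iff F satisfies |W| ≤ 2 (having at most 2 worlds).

No — not modally definable

Modal frame validity is preserved under disjoint unions.
Any modal formula valid on each of 3 disjoint one-world frames is valid on their disjoint union (validity is preserved under disjoint unions). Each one-world frame has |W|=1≤2, but the union has |W|=3.
Hence having at most 2 worlds is not modally definable.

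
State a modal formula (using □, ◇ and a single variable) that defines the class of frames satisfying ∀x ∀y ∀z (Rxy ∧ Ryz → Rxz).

□q → □□q

This is transitivity; the standard corresponding axiom is 4: □q → □□q.
Suppose □q→□□q is valid. Take Rxy, Ryz and set V(q)={w : Rxw}. Then □q at x, so □□q at x, so □q at y, so q at z, i.e. Rxz.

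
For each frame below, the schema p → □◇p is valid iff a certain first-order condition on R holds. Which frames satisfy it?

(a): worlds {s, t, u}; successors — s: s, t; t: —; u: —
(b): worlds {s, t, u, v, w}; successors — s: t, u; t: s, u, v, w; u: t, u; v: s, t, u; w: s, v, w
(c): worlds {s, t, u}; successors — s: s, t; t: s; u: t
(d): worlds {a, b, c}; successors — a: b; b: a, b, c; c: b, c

Frame correspondent (Sahlqvist): ∀x ∀y (Rxy → Ryx) — i.e. symmetry.
(a): fails — Rst but not Rts.
(b): fails — Rvu but not Ruv.
(c): fails — Rut but not Rtu.
(d): holds.
Valid on: (d).

(d)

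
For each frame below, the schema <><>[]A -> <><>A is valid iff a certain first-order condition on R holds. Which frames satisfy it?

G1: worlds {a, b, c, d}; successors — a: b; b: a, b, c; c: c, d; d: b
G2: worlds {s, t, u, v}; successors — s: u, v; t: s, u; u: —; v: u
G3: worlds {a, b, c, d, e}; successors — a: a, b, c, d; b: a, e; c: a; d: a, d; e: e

This is the axiom for a generalized confluence (Geach) condition; its first-order frame correspondent is forall x forall y (x R^2 y -> exists w (yRw & x R^2 w)).
G1: ✓.
G2: fails — sR²u but no w with uRw and sR²w.
G3: ✓.
Valid on: G1, G3.

G1, G3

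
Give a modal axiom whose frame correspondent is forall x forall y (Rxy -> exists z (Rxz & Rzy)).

This is density; the standard corresponding axiom is C4: □□q → □q.
Suppose □□q→□q is valid. Take Rxy and set V(q)={w : xR²w}. Then □□q at x, so □q at x, so q at y, i.e. ∃z(Rxz∧Rzy).

□□q → □q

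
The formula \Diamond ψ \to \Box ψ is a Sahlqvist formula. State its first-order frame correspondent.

Suppose ◇ψ→□ψ is valid. Take Rxy, Rxz and set V(ψ)={y}. Then ◇ψ at x, so □ψ at x, so ψ at z, i.e. z=y.

partial functionality: \forall x \forall y \forall z (Rxy \wedge Rxz \to y = z)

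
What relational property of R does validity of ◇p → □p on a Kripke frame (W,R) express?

partial functionality: ∀x ∀y ∀z (Rxy ∧ Rxz → y = z)

Suppose ◇p→□p is valid. Take Rxy, Rxz and set V(p)={y}. Then ◇p at x, so □p at x, so p at z, i.e. z=y.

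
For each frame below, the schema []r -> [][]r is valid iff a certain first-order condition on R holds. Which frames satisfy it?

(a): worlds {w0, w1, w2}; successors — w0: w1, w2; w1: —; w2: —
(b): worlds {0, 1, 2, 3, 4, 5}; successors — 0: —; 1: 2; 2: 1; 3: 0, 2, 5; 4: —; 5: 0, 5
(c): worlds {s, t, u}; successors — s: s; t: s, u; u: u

(a), (c)

Frame correspondent (Sahlqvist): forall x forall y forall z (Rxy & Ryz -> Rxz) — i.e. transitivity.
(a): condition met.
(b): fails — R32 and R21 but not R31.
(c): condition met.
Valid on: (a), (c).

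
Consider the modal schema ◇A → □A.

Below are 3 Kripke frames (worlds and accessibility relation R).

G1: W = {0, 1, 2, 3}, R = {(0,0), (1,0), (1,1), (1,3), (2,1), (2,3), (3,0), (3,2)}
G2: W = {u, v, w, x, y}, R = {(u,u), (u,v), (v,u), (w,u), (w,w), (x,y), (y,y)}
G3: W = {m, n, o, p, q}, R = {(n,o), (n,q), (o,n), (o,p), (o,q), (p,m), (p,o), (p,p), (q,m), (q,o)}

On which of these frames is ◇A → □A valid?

none

This is the axiom for partial functionality; its first-order frame correspondent is ∀x ∀y ∀z (Rxy ∧ Rxz → y = z).
G1: fails — 1 sees both 0 and 1.
G2: fails — u sees both u and v.
G3: fails — n sees both o and q.
Valid on no frame.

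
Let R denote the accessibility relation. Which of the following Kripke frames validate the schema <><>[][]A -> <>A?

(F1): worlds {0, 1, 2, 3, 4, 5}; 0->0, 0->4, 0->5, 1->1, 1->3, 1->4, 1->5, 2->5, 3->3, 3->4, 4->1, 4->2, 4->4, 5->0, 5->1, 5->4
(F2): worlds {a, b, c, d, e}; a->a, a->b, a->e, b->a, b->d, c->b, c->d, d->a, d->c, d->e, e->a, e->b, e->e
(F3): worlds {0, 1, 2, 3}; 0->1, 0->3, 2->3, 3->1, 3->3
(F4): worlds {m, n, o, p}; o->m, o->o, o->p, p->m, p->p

The schema corresponds to a generalized confluence (Geach) condition: forall x forall y (x R^2 y -> exists w (y R^2 w & xRw)).
(F1): holds.
(F2): holds.
(F3): fails — 0R²1 but no w with 1R²w and 0Rw.
(F4): fails — oR²m but no w with mR²w and oRw.

(F1), (F2)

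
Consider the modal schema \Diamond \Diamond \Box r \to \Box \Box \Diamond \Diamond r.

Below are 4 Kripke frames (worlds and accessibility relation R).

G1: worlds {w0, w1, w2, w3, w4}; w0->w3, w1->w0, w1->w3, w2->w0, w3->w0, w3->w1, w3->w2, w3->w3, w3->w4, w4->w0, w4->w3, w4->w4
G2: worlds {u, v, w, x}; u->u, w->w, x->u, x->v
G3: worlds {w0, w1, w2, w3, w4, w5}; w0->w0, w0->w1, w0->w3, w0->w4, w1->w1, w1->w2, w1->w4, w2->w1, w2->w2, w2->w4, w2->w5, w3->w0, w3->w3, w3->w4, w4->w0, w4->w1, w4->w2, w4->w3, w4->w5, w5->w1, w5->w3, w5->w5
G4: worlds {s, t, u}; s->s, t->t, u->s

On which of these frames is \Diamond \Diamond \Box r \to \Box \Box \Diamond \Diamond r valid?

G2, G3, G4

This is the axiom for a generalized confluence (Geach) condition; its first-order frame correspondent is \forall x \forall y \forall z ((x R^2 y \wedge x R^2 z) \to \exists w (yRw \wedge z R^2 w)).
G1: fails — w0R²w2, w0R²w2 but no w with w2Rw and w2R²w.
G2: ✓.
G3: ✓.
G4: ✓.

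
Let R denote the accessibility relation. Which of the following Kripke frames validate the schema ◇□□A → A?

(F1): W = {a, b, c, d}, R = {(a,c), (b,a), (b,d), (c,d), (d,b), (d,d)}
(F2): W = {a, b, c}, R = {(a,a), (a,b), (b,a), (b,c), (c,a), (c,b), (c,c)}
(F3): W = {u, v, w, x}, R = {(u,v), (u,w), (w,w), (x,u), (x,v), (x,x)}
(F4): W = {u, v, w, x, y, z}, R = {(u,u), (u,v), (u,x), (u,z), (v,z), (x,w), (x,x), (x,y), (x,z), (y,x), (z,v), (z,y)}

(F2)

This is the axiom for a generalized confluence (Geach) condition; its first-order frame correspondent is ∀x ∀y (xRy → ∃w (yR²w ∧ x = w)).
(F1): fails — aRc but no w with cR²w and a=w.
(F2): ✓.
(F3): fails — uRv but no t with vR²t and u=t.
(F4): fails — uRv but no t with vR²t and u=t.
Valid on: (F2).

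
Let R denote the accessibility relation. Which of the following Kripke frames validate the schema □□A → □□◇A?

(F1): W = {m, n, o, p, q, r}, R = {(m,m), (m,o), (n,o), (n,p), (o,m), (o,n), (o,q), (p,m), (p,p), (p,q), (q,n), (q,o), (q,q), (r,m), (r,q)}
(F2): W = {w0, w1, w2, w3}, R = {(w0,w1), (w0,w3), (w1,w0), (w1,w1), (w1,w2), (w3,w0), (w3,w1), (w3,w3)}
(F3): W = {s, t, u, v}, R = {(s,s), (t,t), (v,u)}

(F1), (F3)

Frame correspondent (Sahlqvist): ∀x ∀z (xR²z → ∃w (xR²w ∧ zRw)) — i.e. a generalized confluence (Geach) condition.
(F1): holds.
(F2): fails — w0R²w2 but no w with w0R²w and w2Rw.
(F3): holds.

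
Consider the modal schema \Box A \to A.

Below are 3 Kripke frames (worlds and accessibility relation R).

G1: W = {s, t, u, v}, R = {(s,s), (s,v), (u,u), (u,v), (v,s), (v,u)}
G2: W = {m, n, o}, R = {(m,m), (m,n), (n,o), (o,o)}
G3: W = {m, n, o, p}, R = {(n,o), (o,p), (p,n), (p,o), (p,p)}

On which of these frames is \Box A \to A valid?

This is the axiom for reflexivity; its first-order frame correspondent is \forall x Rxx.
G1: fails — world t does not see itself.
G2: fails — world n does not see itself.
G3: fails — world m does not see itself.

none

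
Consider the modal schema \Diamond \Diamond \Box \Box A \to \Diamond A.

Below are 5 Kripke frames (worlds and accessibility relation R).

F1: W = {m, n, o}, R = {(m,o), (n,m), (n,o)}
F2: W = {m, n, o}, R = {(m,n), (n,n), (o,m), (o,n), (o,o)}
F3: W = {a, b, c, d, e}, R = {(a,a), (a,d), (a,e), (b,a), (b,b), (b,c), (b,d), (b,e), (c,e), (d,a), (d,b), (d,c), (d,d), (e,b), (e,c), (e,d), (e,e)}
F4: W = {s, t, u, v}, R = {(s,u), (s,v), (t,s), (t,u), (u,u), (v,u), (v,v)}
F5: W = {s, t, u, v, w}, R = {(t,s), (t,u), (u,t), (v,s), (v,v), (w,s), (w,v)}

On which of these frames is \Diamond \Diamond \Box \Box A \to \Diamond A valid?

The schema corresponds to a generalized confluence (Geach) condition: \forall x \forall y (x R^2 y \to \exists w (y R^2 w \wedge xRw)).
F1: fails — nR²o but no w with oR²w and nRw.
F2: holds.
F3: holds.
F4: holds.
F5: fails — tR²t but no w* with tR²w* and tRw*.

F2, F3, F4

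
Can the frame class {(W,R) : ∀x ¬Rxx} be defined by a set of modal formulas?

If a class were modally definable it would be closed under surjective bounded morphisms (Goldblatt–Thomason).
The 5-cycle (worlds w0,w1,w2,w3,w4 with w0→w1→w2→w3→w4→w0) is irreflexive, and the map sending every world to a single reflexive point • is a surjective bounded morphism (forth: every edge maps to (•,•); back: every world has a successor). So any modal formula valid on the 5-cycle is also valid on the reflexive point, which is not irreflexive.
Hence irreflexivity is not modally definable.

No — not modally definable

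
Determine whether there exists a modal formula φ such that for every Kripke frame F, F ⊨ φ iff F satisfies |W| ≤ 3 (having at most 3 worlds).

Not modally definable

If a class were modally definable it would be closed under disjoint unions (Goldblatt–Thomason).
Any modal formula valid on each of 4 disjoint one-world frames is valid on their disjoint union (validity is preserved under disjoint unions). Each one-world frame has |W|=1≤3, but the union has |W|=4.
So the class is not modally definable.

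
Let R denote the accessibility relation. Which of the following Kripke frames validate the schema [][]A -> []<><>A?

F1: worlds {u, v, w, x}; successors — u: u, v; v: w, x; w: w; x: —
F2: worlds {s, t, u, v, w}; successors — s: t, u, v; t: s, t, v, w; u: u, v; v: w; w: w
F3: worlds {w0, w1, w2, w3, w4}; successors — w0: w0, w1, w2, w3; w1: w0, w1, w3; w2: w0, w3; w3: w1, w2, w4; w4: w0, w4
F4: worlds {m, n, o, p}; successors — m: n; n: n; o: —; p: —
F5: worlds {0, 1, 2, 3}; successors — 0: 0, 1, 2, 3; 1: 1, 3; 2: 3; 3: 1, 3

This is the axiom for a generalized confluence (Geach) condition; its first-order frame correspondent is forall x forall z (xRz -> exists w (x R^2 w & z R^2 w)).
F1: fails — vRx but no t with vR²t and xR²t.
F2: satisfies the condition.
F3: satisfies the condition.
F4: satisfies the condition.
F5: satisfies the condition.

F2, F3, F4, F5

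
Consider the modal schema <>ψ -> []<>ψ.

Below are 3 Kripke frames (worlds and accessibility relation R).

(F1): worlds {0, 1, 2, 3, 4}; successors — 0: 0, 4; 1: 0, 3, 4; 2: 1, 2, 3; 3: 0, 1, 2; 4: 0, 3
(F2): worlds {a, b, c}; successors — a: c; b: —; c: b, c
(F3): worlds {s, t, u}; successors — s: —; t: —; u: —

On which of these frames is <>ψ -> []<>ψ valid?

(F3)

This is the axiom for the Euclidean property; its first-order frame correspondent is forall x forall y forall z (Rxy & Rxz -> Ryz).
(F1): fails — R04 and R04 but not R44.
(F2): fails — Rcb and Rcc but not Rbc.
(F3): ✓.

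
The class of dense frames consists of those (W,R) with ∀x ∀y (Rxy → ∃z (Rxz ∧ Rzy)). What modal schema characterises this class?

□□s → □s

A defining formula is □□s → □s (the C4 axiom).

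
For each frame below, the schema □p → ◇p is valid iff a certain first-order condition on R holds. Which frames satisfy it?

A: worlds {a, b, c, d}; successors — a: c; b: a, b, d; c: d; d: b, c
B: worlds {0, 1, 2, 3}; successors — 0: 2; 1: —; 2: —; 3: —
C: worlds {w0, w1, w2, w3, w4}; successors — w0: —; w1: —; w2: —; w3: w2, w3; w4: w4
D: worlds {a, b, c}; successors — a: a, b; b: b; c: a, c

A, D

The schema corresponds to seriality: ∀x ∃y Rxy.
A: ✓.
B: fails — world 1 has no successor.
C: fails — world w0 has no successor.
D: ✓.
Valid on: A, D.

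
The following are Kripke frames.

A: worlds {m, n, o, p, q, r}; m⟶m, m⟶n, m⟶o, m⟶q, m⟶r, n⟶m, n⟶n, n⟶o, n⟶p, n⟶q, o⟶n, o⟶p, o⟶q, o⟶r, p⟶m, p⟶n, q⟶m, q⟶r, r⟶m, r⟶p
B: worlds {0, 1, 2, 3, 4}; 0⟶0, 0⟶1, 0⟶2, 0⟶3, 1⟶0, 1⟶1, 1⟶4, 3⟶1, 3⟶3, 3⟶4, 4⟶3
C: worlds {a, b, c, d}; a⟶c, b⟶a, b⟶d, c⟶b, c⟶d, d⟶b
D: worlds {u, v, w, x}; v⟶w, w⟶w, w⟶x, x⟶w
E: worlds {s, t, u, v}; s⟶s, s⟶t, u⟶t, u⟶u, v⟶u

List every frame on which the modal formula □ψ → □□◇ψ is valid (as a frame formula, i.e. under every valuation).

A, D

This is the axiom for a generalized confluence (Geach) condition; its first-order frame correspondent is ∀x ∀z (xR²z → ∃w (xRw ∧ zRw)).
A: satisfies the condition.
B: fails — 0R²2 but no w with 0Rw and 2Rw.
C: fails — aR²b but no w with aRw and bRw.
D: satisfies the condition.
E: fails — sR²t but no w with sRw and tRw.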